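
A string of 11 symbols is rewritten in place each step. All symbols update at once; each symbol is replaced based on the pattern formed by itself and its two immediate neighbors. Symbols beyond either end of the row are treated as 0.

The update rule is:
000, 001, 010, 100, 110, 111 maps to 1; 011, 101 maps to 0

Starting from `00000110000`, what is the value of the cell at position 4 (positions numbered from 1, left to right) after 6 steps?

0

step 1: 11111011111
step 2: 01111001111
step 3: 10111110111
step 4: 10011110011
step 5: 11101111101
step 6: 01100111101
position 4 holds 0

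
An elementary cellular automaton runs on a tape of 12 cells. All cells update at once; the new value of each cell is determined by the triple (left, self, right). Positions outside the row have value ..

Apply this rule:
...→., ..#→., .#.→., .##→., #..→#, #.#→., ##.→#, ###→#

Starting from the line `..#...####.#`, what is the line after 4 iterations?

......#...##

...#...###..
....#...###.
.....#...###
......#...##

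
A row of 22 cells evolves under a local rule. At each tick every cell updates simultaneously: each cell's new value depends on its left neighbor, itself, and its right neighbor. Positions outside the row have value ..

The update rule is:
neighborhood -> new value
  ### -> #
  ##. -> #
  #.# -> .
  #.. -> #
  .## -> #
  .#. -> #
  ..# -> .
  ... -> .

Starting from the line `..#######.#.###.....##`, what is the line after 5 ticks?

..#######.#.#######.##

tick 1: ..#######.#.####....##
tick 2: ..#######.#.#####...##
tick 3: ..#######.#.######..##
tick 4: ..#######.#.#######.##
tick 5: ..#######.#.#######.##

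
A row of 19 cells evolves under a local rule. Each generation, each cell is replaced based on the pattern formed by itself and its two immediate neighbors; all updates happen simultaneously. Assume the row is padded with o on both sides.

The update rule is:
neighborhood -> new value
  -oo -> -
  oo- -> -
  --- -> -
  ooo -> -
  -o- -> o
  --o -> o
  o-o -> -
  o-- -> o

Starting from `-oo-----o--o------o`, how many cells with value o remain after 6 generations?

7

generation 1: ---o---oooooo----o-
generation 2: o-ooo-o------o--oo-
generation 3: ------oo----oooo---
generation 4: o----o--o--o----o-o
generation 5: -o--ooooooooo--oo--
generation 6: -ooo---------oo--oo
count of o: 7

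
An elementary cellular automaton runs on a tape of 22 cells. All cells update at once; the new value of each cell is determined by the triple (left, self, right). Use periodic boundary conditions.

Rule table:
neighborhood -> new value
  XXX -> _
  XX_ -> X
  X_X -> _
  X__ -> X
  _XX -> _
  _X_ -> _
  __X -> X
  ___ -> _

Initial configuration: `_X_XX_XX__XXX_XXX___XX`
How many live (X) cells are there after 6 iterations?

____X__XXX__X___XX_X_X
X__X_XX__XXX_X_X_X____
_XX___XXX__X______X__X
__XX_X__XXX_X____X_XX_
_X_X__XX__X__X__X___XX
____XX_XXX_XX_XX_X_X_X
count of X: 12

12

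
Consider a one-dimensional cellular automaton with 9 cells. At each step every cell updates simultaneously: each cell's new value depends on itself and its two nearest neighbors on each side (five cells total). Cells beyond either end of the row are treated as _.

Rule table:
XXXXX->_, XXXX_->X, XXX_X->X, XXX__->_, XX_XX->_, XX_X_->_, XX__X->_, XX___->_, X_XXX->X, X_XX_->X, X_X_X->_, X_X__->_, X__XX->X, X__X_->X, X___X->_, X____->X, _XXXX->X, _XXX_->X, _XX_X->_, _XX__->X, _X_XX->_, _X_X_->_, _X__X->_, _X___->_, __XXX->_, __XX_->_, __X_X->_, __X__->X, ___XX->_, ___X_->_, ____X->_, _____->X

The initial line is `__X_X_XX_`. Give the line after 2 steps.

XXXX___X_

______XX_
XXXX___X_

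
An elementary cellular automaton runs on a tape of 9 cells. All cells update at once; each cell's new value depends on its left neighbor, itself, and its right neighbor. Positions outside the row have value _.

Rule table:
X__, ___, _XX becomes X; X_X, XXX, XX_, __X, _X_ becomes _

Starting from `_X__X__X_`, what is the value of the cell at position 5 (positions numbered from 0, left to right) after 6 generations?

X

__X__X__X
X__X__X__
_X__X__XX
__X__X_X_
X__X____X
_X__XXX__
position 5 holds X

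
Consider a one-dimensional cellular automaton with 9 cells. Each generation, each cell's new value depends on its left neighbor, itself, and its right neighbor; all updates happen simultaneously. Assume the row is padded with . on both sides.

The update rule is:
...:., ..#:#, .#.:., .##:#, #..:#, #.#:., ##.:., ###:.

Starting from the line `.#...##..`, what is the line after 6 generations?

#...#.#.#

#.#.##.#.
....#...#
...#.#.#.
..#.....#
.#.#...#.
#...#.#.#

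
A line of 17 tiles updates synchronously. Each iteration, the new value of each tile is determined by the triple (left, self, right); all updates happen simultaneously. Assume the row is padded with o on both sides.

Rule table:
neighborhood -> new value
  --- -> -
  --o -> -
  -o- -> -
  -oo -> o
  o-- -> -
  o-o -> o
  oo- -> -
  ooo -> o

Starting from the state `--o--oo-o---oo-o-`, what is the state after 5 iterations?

--------------ooo

-----o-o----o-o-o
------o------o-oo
--------------ooo
--------------ooo  (fixed point — unchanged through iteration 5)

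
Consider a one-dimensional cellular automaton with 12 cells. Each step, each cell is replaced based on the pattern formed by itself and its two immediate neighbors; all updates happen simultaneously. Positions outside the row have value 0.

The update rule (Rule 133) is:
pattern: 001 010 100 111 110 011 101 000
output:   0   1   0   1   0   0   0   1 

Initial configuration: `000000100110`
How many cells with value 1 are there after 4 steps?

4

111110100000
011100101111
001000100110
101010100000
count of 1: 4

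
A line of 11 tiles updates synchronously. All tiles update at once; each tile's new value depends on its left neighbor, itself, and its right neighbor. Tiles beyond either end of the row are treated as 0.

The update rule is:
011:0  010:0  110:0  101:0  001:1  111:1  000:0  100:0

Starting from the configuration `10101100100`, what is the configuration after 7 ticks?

01000000000

00000001000
00000010000
00000100000
00001000000
00010000000
00100000000
01000000000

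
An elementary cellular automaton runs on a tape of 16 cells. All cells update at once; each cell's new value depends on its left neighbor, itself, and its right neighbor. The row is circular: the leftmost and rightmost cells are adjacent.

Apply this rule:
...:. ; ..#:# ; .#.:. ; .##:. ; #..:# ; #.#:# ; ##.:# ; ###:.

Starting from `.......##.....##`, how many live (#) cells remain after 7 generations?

9

generation 1: #.....#.##...#.#
generation 2: ##...#.#.##.#.#.
generation 3: .##.#.#.#.##.#.#
generation 4: #.##.#.#.#.##.#.
generation 5: .#.##.#.#.#.##.#
generation 6: #.#.##.#.#.#.##.
generation 7: .#.#.##.#.#.#.##
count of #: 9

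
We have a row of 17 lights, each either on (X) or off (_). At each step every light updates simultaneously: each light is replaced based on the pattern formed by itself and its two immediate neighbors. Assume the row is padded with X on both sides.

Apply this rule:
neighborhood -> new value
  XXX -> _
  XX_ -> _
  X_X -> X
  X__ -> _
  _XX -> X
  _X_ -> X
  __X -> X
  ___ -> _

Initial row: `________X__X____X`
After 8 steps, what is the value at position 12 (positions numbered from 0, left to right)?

_______XX_XX___XX
______XX_XX___XX_
_____XX_XX___XX_X
____XX_XX___XX_XX
___XX_XX___XX_XX_
__XX_XX___XX_XX_X
_XX_XX___XX_XX_XX
XX_XX___XX_XX_XX_
position 12 holds X

X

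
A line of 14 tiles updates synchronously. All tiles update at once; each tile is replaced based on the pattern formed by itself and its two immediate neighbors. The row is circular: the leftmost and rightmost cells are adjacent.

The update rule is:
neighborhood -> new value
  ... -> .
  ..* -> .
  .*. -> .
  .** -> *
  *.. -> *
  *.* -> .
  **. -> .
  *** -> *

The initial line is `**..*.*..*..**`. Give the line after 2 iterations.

...*....*...**

iteration 1: *.*....*..*.**
iteration 2: ...*....*...**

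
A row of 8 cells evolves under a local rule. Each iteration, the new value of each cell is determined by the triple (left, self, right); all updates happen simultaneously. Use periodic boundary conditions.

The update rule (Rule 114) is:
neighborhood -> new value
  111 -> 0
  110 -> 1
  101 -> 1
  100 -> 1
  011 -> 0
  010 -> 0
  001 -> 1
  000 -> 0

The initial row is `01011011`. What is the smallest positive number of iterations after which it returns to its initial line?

8

iteration 1: 10101101
iteration 2: 11010110
iteration 3: 01101011
iteration 4: 10110101
iteration 5: 11011010
iteration 6: 01101101
iteration 7: 10110110
iteration 8: 01011011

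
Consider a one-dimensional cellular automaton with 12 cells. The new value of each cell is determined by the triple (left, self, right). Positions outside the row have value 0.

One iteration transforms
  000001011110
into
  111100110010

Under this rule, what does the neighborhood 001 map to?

At position 4 the neighborhood is 001; the next row has 0 there.

0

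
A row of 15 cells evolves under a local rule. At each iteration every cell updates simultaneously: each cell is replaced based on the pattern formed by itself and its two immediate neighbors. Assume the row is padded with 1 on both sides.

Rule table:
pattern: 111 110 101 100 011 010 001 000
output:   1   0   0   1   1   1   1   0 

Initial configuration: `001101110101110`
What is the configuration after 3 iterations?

100110011001011

iteration 1: 111001100101100
iteration 2: 110111011101011
iteration 3: 100110011001011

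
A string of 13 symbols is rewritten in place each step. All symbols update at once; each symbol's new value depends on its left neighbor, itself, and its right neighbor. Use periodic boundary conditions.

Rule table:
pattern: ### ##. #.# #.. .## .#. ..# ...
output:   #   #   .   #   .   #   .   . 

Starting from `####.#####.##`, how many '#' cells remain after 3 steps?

9

####..####..#
#####..####..
.#####..####.
count of #: 9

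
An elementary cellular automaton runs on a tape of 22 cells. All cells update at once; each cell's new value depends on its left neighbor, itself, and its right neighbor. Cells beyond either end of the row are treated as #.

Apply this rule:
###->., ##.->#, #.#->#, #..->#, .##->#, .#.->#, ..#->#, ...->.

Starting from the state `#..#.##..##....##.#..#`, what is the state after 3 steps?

step 1: ############..########
step 2: ...........####.......
step 3: #.........##..##.....#

#.........##..##.....#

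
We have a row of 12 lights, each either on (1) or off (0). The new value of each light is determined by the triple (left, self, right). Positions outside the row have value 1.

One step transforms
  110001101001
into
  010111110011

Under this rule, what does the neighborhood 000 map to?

At position 3 the neighborhood is 000; the next row has 1 there.

1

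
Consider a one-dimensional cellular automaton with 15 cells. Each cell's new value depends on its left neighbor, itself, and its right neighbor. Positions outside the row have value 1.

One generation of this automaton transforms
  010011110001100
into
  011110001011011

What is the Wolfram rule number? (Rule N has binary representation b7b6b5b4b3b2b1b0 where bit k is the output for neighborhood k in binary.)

position 5: 111 → 0  (bit 7 = 0)
position 7: 110 → 0  (bit 6 = 0)
position 0: 101 → 0  (bit 5 = 0)
position 2: 100 → 1  (bit 4 = 1)
position 4: 011 → 1  (bit 3 = 1)
position 1: 010 → 1  (bit 2 = 1)
position 3: 001 → 1  (bit 1 = 1)
position 9: 000 → 0  (bit 0 = 0)
bits b7..b0 = 00011110 = 30

30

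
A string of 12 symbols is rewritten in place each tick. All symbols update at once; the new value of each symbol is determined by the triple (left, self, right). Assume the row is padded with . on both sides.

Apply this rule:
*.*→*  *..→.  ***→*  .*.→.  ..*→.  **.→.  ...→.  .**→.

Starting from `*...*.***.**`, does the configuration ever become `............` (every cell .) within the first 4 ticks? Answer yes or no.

.....*.*.*..
......*.*...
.......*....
............
all cells are . at tick 4

yes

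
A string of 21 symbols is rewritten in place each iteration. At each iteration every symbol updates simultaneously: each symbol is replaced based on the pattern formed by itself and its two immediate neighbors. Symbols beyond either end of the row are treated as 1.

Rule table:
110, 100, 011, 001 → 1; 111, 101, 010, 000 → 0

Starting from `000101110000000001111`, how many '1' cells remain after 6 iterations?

8

iteration 1: 101001011000000011000
iteration 2: 100110011100000111101
iteration 3: 111111110110001100101
iteration 4: 000000010111011111001
iteration 5: 100000100101010001111
iteration 6: 110001011000001011000
count of 1: 8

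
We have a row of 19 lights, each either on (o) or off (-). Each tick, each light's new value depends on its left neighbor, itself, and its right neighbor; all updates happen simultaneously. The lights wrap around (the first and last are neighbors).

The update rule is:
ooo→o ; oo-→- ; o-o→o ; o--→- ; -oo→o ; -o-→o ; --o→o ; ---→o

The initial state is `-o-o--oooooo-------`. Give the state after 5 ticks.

-oooooo--oooooooooo

tick 1: oooo-oooooo--oooooo
tick 2: ooo-oooooo--ooooooo
tick 3: oo-oooooo--oooooooo
tick 4: o-oooooo--ooooooooo
tick 5: -oooooo--oooooooooo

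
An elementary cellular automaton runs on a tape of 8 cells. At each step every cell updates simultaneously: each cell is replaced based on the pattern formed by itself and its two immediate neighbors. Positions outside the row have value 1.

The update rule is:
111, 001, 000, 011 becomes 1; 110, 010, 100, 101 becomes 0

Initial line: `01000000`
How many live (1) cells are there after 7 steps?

7

step 1: 00011111
step 2: 01111111
step 3: 01111111  (fixed point — unchanged through step 7)
count of 1: 7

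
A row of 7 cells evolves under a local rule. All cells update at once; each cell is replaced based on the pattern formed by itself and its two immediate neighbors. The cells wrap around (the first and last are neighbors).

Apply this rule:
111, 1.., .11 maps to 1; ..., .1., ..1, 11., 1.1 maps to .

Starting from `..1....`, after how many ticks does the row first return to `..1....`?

7

tick 1: ...1...
tick 2: ....1..
tick 3: .....1.
tick 4: ......1
tick 5: 1......
tick 6: .1.....
tick 7: ..1....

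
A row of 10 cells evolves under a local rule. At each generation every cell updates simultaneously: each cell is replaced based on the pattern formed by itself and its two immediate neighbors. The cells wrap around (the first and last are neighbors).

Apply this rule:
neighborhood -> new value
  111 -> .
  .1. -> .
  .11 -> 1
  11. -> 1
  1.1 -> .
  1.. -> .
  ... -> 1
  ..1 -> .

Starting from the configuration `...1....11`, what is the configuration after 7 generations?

.1...11.11

.1...11.11
...1.11.11
.1...11.11  (repeats generation 1; period 2)
generation 7: .1...11.11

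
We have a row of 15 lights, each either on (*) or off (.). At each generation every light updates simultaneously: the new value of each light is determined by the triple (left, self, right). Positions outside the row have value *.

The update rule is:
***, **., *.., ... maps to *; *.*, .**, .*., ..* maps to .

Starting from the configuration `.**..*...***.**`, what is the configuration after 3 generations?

**..**..**..**.

generation 1: ..**..**..**..*
generation 2: *..**..**..**..
generation 3: **..**..**..**.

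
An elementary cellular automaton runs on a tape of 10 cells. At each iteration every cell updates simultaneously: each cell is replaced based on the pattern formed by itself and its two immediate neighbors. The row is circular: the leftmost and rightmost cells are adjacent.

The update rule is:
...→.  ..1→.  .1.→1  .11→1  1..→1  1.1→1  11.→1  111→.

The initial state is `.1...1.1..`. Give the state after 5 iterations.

iteration 1: .11..1111.
iteration 2: .111.1..11
iteration 3: 11.1111.11
iteration 4: .111..111.
iteration 5: .1.11.1.11

.1.11.1.11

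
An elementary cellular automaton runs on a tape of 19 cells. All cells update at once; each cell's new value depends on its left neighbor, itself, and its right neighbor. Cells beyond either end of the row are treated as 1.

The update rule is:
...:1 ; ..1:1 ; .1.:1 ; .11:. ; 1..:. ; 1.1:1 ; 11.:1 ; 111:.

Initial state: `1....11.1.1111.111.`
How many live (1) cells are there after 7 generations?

generation 1: 1.111.1111...11..11
generation 2: 11..11...1.11.1.1..
generation 3: .1.1.1.1111.11111.1
generation 4: 1111111...11....11.
generation 5: ......1.11.1.111.11
generation 6: .1111111.1111..11..
generation 7: 1......11...1.1.1.1
count of 1: 7

7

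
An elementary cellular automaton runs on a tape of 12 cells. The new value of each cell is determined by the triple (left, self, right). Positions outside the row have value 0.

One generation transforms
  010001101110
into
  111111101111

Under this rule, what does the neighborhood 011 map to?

At position 5 the neighborhood is 011; the next row has 1 there.

1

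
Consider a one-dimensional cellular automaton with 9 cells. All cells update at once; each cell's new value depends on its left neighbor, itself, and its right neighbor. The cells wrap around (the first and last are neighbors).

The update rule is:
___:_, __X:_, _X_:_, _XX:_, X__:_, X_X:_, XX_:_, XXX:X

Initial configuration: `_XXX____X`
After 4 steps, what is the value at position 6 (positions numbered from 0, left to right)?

step 1: __X______
step 2: _________
step 3: _________  (fixed point — unchanged through step 4)
position 6 holds _

_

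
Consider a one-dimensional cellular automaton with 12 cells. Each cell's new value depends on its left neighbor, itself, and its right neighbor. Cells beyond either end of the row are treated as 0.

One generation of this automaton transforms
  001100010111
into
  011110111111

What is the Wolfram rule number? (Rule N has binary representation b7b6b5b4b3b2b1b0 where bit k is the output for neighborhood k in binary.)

position 10: 111 → 1  (bit 7 = 1)
position 3: 110 → 1  (bit 6 = 1)
position 8: 101 → 1  (bit 5 = 1)
position 4: 100 → 1  (bit 4 = 1)
position 2: 011 → 1  (bit 3 = 1)
position 7: 010 → 1  (bit 2 = 1)
position 1: 001 → 1  (bit 1 = 1)
position 0: 000 → 0  (bit 0 = 0)
bits b7..b0 = 11111110 = 254

254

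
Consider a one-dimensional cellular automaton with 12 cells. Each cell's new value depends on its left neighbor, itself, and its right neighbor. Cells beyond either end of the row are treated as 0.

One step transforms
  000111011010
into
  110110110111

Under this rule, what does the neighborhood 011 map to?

1

At position 3 the neighborhood is 011; the next row has 1 there.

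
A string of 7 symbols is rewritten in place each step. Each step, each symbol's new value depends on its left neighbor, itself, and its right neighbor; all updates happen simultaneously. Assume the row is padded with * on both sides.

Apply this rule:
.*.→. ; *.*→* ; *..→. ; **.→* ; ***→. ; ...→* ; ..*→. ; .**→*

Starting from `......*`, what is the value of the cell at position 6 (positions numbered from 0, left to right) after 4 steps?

.****.*
**..***
.*..*..
*......
position 6 holds .

.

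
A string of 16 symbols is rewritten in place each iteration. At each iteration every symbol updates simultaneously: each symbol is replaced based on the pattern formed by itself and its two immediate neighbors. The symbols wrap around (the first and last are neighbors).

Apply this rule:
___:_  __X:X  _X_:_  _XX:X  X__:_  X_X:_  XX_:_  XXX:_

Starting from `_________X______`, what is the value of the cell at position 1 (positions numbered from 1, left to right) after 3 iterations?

________X_______
_______X________
______X_________
position 1 holds _

_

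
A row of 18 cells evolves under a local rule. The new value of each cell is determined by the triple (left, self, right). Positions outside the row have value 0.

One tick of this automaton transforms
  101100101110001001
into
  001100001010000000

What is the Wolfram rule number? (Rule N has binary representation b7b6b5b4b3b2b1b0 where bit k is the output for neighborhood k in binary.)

72

position 9: 111 → 0  (bit 7 = 0)
position 3: 110 → 1  (bit 6 = 1)
position 1: 101 → 0  (bit 5 = 0)
position 4: 100 → 0  (bit 4 = 0)
position 2: 011 → 1  (bit 3 = 1)
position 0: 010 → 0  (bit 2 = 0)
position 5: 001 → 0  (bit 1 = 0)
position 12: 000 → 0  (bit 0 = 0)
bits b7..b0 = 01001000 = 72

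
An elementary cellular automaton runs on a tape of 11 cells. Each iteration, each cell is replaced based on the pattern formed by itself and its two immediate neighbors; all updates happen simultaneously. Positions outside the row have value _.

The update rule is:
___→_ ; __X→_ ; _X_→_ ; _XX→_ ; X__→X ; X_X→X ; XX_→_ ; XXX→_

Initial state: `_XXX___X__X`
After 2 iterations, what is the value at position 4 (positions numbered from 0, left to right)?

____X___X__
_____X___X_
position 4 holds _

_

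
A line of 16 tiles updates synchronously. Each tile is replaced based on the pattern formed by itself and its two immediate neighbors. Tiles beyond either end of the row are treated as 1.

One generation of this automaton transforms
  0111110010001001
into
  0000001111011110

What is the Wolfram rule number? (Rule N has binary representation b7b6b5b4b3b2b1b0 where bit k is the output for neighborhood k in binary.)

position 2: 111 → 0  (bit 7 = 0)
position 5: 110 → 0  (bit 6 = 0)
position 0: 101 → 0  (bit 5 = 0)
position 6: 100 → 1  (bit 4 = 1)
position 1: 011 → 0  (bit 3 = 0)
position 8: 010 → 1  (bit 2 = 1)
position 7: 001 → 1  (bit 1 = 1)
position 10: 000 → 0  (bit 0 = 0)
bits b7..b0 = 00010110 = 22

22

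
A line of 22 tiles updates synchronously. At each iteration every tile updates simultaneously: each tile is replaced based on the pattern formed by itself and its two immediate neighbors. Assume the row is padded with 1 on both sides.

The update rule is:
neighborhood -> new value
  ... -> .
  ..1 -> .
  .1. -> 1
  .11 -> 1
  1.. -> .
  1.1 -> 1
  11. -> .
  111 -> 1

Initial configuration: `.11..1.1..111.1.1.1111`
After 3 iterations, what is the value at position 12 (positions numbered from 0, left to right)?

iteration 1: 11...111..11.111111111
iteration 2: 1....11...1.1111111111
iteration 3: .....1....111111111111
position 12 holds 1

1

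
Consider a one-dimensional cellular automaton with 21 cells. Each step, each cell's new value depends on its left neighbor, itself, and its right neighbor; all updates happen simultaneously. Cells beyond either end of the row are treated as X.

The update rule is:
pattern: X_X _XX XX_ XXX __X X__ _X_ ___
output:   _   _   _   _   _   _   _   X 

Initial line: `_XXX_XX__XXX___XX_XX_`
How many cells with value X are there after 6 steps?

16

_____________X_______
_XXXXXXXXXXX___XXXXX_
_____________X_______  (repeats step 1; period 2)
step 6: _XXXXXXXXXXX___XXXXX_
count of X: 16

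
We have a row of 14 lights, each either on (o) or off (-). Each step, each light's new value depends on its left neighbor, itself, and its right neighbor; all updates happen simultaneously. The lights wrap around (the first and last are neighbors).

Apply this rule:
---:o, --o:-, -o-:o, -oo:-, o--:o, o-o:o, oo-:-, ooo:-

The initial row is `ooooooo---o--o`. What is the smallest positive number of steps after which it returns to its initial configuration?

28

-------oo-oo--
oooooo---o--oo
------oo-oo---
ooooo---o--ooo
-----oo-oo----
oooo---o--oooo
----oo-oo-----
ooo---o--ooooo
---oo-oo------
oo---o--oooooo
--oo-oo-------
o---o--ooooooo
-oo-oo--------
---o--oooooooo
oo-oo---------
--o--oooooooo-
o-oo---------o
-o--oooooooo--
-oo---------oo
o--oooooooo---
oo---------oo-
--oooooooo---o
o---------oo-o
-oooooooo---o-
---------oo-oo
oooooooo---o--
--------oo-oo-
ooooooo---o--o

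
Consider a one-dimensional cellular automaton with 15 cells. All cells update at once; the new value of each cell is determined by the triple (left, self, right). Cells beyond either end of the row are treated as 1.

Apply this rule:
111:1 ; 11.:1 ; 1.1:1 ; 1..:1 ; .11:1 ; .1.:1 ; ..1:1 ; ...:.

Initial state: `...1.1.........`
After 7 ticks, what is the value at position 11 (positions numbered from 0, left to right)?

1.11111.......1
11111111.....11
111111111...111
1111111111.1111
111111111111111
111111111111111  (fixed point — unchanged through tick 7)
position 11 holds 1

1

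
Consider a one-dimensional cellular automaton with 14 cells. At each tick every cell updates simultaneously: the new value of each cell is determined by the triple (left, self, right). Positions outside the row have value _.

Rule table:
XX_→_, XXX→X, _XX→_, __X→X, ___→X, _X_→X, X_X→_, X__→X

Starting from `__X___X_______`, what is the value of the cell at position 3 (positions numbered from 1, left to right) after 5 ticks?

tick 1: XXXXXXXXXXXXXX
tick 2: _XXXXXXXXXXXX_
tick 3: X_XXXXXXXXXX_X
tick 4: X__XXXXXXXX__X
tick 5: XXX_XXXXXX_XXX
position 3 holds X

X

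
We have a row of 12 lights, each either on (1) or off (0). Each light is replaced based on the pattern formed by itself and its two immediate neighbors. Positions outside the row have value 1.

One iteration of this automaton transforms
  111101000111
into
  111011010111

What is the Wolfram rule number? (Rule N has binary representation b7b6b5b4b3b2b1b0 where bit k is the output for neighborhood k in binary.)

173

position 0: 111 → 1  (bit 7 = 1)
position 3: 110 → 0  (bit 6 = 0)
position 4: 101 → 1  (bit 5 = 1)
position 6: 100 → 0  (bit 4 = 0)
position 9: 011 → 1  (bit 3 = 1)
position 5: 010 → 1  (bit 2 = 1)
position 8: 001 → 0  (bit 1 = 0)
position 7: 000 → 1  (bit 0 = 1)
bits b7..b0 = 10101101 = 173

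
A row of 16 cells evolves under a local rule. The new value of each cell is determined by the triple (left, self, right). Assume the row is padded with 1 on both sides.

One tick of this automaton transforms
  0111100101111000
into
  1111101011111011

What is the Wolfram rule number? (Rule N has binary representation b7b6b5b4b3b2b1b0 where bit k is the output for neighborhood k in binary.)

235

position 2: 111 → 1  (bit 7 = 1)
position 4: 110 → 1  (bit 6 = 1)
position 0: 101 → 1  (bit 5 = 1)
position 5: 100 → 0  (bit 4 = 0)
position 1: 011 → 1  (bit 3 = 1)
position 7: 010 → 0  (bit 2 = 0)
position 6: 001 → 1  (bit 1 = 1)
position 14: 000 → 1  (bit 0 = 1)
bits b7..b0 = 11101011 = 235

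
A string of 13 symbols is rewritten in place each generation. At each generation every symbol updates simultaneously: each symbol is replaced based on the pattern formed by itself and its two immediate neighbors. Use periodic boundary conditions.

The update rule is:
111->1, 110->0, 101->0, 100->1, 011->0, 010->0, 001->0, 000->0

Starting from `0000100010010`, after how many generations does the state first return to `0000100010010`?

generation 1: 0000010001001
generation 2: 1000001000100
generation 3: 0100000100010
generation 4: 0010000010001
generation 5: 1001000001000
generation 6: 0100100000100
generation 7: 0010010000010
generation 8: 0001001000001
generation 9: 1000100100000
generation 10: 0100010010000
generation 11: 0010001001000
generation 12: 0001000100100
generation 13: 0000100010010

13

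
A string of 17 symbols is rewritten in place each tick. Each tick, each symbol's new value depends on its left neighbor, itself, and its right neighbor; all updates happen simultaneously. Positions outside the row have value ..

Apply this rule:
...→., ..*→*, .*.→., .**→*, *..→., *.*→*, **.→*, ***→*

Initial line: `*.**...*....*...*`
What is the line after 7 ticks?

tick 1: .***..*....*...*.
tick 2: ****.*....*...*..
tick 3: *****....*...*...
tick 4: *****...*...*....
tick 5: *****..*...*.....
tick 6: *****.*...*......
tick 7: ******...*.......

******...*.......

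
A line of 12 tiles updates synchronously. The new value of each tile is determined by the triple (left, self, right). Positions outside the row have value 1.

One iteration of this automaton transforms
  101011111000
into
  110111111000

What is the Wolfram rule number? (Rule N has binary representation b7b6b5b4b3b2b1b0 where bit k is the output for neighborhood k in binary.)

232

position 5: 111 → 1  (bit 7 = 1)
position 0: 110 → 1  (bit 6 = 1)
position 1: 101 → 1  (bit 5 = 1)
position 9: 100 → 0  (bit 4 = 0)
position 4: 011 → 1  (bit 3 = 1)
position 2: 010 → 0  (bit 2 = 0)
position 11: 001 → 0  (bit 1 = 0)
position 10: 000 → 0  (bit 0 = 0)
bits b7..b0 = 11101000 = 232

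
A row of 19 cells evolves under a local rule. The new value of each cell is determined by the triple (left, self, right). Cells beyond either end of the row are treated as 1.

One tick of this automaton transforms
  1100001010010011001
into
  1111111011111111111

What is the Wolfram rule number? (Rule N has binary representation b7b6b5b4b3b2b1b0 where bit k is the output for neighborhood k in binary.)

position 0: 111 → 1  (bit 7 = 1)
position 1: 110 → 1  (bit 6 = 1)
position 7: 101 → 0  (bit 5 = 0)
position 2: 100 → 1  (bit 4 = 1)
position 14: 011 → 1  (bit 3 = 1)
position 6: 010 → 1  (bit 2 = 1)
position 5: 001 → 1  (bit 1 = 1)
position 3: 000 → 1  (bit 0 = 1)
bits b7..b0 = 11011111 = 223

223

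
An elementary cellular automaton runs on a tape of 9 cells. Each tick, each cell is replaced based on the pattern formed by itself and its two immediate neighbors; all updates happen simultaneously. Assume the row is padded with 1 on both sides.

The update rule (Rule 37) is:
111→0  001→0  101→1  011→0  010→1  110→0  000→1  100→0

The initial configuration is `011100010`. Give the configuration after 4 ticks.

011010110

100001011
001101100
000010000
011010110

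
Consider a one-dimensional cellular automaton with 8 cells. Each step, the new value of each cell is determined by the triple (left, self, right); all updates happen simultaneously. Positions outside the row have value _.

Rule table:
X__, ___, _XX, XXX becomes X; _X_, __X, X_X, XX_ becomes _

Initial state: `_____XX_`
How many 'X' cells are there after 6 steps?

XXXX_X_X
XXX_____
XX_XXXXX
X__XXXX_
_X_XXX_X
___XX___
count of X: 2

2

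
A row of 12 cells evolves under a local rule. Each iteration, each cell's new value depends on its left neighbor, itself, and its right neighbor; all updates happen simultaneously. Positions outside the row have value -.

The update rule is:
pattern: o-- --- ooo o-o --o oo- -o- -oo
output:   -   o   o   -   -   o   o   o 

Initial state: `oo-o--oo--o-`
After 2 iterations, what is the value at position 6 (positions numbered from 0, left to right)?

oo-o--oo--o-  (fixed point — unchanged through iteration 2)
position 6 holds o

o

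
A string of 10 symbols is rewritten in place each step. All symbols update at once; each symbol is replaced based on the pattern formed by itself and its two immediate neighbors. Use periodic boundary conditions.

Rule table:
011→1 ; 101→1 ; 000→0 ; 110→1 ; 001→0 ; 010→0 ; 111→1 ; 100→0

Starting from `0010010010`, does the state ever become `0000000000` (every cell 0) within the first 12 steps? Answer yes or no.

yes

0000000000
all cells are 0 at step 1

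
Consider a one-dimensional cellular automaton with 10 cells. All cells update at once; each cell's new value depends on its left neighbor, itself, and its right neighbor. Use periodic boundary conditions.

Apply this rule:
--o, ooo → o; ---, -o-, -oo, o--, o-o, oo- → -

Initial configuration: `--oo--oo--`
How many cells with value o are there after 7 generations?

-o---o----
o---o-----
---o-----o
--o-----o-
-o-----o--
o-----o---
-----o---o
count of o: 2

2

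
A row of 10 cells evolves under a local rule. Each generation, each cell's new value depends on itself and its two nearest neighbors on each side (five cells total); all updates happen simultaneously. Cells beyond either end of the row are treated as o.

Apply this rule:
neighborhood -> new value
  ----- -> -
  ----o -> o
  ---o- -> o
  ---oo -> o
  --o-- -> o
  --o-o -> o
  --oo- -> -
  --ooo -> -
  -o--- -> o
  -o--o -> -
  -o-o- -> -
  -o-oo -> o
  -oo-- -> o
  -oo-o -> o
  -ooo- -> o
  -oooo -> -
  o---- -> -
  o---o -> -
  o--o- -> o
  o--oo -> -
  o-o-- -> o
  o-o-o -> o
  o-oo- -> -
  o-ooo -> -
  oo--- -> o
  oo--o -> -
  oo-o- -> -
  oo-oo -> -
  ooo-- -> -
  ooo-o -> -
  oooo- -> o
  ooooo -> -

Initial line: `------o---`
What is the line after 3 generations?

o---oooo-o
-o-o--o---
-o-o-ooo-o

-o-o-ooo-o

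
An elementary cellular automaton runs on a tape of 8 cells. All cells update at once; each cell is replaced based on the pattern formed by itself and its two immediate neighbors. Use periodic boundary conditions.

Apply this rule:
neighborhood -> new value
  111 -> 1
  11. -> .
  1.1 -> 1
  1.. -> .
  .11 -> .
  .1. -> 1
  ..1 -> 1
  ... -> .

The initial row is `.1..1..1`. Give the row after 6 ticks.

.1.11.1.

11.11.11
1.1..1.1
.11.111.
1..1.1..
1.1111.1
.1.11.1.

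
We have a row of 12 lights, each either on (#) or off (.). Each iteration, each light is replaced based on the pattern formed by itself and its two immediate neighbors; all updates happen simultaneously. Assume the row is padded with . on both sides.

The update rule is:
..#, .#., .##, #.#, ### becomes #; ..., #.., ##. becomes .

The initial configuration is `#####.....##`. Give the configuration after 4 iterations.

####.....##.
###.....##..
##.....##...
#.....##....

#.....##....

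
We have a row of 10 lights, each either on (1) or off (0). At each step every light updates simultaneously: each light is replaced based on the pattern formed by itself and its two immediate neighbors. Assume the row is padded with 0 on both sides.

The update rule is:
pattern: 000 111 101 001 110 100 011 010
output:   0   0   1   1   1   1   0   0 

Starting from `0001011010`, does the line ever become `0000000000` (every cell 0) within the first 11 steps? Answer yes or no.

no

0010101101
0101010110
1010101011
0101010101
1010101010
0101010101  (repeats step 4; period 2)
step 11: 1010101010
step 11 is 1010101010, still not uniform 0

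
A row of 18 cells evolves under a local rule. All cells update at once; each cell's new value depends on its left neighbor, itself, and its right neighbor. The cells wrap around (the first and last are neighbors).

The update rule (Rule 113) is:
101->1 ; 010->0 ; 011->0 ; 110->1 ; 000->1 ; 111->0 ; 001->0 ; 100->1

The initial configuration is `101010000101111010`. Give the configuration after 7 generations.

generation 1: 010101110010001101
generation 2: 101010011001100110
generation 3: 010101001100110011
generation 4: 101010100110011001
generation 5: 110101010011001100
generation 6: 011010101001100110
generation 7: 001101010100110011

001101010100110011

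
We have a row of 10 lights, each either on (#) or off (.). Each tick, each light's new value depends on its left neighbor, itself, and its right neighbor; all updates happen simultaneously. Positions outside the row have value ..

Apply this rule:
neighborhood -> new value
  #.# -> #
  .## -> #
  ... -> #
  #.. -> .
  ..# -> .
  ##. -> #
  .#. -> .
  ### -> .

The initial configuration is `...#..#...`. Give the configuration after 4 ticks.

#..#..#..#

tick 1: ##......##
tick 2: ##.####.##
tick 3: ####..####
tick 4: #..#..#..#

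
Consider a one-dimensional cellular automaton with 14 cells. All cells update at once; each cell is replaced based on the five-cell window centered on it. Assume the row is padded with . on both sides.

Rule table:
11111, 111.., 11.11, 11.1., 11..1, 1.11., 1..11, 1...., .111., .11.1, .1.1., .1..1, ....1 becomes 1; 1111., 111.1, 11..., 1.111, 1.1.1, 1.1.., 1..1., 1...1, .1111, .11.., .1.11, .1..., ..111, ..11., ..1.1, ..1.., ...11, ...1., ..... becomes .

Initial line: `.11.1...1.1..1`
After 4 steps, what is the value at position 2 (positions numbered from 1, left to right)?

step 1: ..11.....1.1..
step 2: 1....1.1..1..1
step 3: ..11..1.1..1..
step 4: 1...1..1.1...1
position 2 holds .

.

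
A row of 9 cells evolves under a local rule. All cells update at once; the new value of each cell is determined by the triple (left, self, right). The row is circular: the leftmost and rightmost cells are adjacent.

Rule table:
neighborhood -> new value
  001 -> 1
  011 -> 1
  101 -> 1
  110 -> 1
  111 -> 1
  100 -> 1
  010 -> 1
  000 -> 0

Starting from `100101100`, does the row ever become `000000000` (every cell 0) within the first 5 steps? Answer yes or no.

no

111111111
111111111  (fixed point — unchanged through step 5)
step 5 is 111111111, still not uniform 0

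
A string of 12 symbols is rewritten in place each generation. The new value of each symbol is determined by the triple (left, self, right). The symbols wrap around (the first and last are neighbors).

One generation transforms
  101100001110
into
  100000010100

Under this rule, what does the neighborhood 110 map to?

At position 3 the neighborhood is 110; the next row has 0 there.

0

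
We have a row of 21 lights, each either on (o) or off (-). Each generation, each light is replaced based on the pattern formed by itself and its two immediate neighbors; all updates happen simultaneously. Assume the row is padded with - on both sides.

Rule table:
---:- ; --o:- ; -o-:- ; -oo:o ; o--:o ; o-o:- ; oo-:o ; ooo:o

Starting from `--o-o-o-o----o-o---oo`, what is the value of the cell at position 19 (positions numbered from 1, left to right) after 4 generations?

-

---------o------o--oo
----------o------o-oo
-----------o-------oo
------------o------oo
position 19 holds -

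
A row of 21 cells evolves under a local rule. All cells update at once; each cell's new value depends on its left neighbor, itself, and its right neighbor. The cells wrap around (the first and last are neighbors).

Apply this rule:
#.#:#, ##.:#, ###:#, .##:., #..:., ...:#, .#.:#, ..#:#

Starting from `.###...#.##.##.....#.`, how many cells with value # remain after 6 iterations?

iteration 1: #.##.####.##.#.#####.
iteration 2: ##.##.####.####.#####
iteration 3: ###.##.####.####.####
iteration 4: ####.##.####.####.###
iteration 5: #####.##.####.####.##
iteration 6: ######.##.####.####.#
count of #: 17

17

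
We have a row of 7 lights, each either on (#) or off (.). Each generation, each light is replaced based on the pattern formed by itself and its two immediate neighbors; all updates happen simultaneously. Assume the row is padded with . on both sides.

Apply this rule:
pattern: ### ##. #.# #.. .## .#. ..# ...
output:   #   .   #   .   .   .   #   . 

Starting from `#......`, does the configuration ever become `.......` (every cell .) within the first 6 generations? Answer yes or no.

.......
all cells are . at generation 1

yes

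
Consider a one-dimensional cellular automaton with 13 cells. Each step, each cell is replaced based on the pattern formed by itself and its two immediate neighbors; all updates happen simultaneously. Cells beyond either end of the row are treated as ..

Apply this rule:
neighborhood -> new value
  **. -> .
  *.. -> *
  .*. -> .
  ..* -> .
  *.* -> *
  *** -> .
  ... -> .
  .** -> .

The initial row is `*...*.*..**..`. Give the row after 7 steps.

.......*...*.

step 1: .*...*.*...*.
step 2: ..*...*.*...*
step 3: ...*...*.*...
step 4: ....*...*.*..
step 5: .....*...*.*.
step 6: ......*...*.*
step 7: .......*...*.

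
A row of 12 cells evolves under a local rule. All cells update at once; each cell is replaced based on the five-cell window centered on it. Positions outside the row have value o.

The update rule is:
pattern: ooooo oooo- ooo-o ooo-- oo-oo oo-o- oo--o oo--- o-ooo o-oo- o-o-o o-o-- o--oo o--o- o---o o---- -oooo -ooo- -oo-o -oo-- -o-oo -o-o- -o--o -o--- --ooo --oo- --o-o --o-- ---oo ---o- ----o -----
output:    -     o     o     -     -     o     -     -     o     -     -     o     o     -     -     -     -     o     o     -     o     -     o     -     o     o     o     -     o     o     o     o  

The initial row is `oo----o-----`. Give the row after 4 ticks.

-oo---oo--oo

o---oo---ooo
---oo---oo--
--oo---oo--o
-oo---oo--oo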